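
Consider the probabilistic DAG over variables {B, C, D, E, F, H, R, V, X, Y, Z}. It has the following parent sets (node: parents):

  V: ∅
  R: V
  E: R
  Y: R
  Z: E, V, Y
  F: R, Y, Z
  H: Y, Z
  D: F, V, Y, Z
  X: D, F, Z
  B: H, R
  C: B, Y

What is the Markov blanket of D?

Pa(D) = {F, V, Y, Z}.
Children of D: X.
Parents of each child, excluding D:
  parents(X) \ {D} = {F, Z}.
Taking the union gives {F, V, X, Y, Z}.

{F, V, X, Y, Z}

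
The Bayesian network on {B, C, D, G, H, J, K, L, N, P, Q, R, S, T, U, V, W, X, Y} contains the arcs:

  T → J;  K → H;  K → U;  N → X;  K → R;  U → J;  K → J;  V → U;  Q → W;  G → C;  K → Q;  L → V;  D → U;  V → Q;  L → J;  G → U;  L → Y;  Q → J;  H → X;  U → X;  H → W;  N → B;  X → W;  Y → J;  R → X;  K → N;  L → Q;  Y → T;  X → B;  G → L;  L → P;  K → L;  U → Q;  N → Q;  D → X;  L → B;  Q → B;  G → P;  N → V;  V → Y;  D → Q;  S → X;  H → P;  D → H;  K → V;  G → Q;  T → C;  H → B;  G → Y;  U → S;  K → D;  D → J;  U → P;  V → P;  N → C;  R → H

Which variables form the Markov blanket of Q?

{B, D, G, H, J, K, L, N, T, U, V, W, X, Y}

Recall MB(v) = parents ∪ children ∪ spouses, where spouses are the other parents of v's children.
Pa(Q) = {D, G, K, L, N, U, V}.
Q's children: B, J, W.
Co-parents of Q (other parents of its children):
  J also has parents D, K, L, T, U, Y.
  parents(B) \ {Q} = {H, L, N, X}.
  parents(W) \ {Q} = {H, X}.
Taking the union gives {B, D, G, H, J, K, L, N, T, U, V, W, X, Y}.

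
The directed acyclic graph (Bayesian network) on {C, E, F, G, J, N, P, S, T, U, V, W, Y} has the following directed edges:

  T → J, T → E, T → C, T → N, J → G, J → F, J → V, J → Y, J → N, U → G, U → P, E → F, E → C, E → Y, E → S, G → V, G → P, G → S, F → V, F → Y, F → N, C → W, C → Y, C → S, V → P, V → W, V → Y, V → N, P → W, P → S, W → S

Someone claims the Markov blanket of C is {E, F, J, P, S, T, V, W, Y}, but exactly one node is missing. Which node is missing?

C's children: S, W, Y.
Parents of C: E, T.
Other parents of C's children:
  W: P, V
  Y: E, F, J, V
  S: E, G, P, W
MB(C) = {E, F, G, J, P, S, T, V, W, Y}.
Comparing with the claimed set, G is missing.

G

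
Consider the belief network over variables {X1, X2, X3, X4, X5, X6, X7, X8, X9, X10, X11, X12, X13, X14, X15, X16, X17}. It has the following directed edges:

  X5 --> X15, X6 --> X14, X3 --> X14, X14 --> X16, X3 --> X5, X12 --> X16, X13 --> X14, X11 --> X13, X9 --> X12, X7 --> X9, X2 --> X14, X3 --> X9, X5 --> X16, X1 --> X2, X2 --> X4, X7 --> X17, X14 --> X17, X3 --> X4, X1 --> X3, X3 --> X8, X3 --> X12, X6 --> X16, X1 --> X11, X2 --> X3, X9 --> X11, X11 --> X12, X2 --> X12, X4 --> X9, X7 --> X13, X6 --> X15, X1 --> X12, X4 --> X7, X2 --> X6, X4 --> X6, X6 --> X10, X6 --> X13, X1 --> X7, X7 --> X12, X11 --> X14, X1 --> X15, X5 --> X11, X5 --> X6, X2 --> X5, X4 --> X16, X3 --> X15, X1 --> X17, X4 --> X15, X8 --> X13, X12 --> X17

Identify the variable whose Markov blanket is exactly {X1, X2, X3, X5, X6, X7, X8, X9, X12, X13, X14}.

X11

The target node must have every member of {X1, X2, X3, X5, X6, X7, X8, X9, X12, X13, X14} as a parent, child, or co-parent, and no others.
Parents of X11: X1, X5, X9; children: X12, X13, X14; co-parents: X1, X2, X3, X6, X7, X8, X9, X13.
These exactly cover the given set, so the node is X11.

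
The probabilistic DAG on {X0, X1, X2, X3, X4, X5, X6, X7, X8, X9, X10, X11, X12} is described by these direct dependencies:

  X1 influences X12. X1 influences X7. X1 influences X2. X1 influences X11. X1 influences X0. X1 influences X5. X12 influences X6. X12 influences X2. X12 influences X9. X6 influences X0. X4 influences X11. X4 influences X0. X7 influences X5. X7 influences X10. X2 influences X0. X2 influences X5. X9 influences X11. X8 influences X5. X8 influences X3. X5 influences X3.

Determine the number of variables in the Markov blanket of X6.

The Markov blanket of a node is its parents, its children, and the other parents of its children.
X6's parents: X12.
Ch(X6) = {X0}.
Co-parents of X6 (other parents of its children):
  parents(X0) \ {X6} = {X1, X2, X4}.
MB(X6) = {X0, X1, X2, X4, X12}, which has 5 nodes.

5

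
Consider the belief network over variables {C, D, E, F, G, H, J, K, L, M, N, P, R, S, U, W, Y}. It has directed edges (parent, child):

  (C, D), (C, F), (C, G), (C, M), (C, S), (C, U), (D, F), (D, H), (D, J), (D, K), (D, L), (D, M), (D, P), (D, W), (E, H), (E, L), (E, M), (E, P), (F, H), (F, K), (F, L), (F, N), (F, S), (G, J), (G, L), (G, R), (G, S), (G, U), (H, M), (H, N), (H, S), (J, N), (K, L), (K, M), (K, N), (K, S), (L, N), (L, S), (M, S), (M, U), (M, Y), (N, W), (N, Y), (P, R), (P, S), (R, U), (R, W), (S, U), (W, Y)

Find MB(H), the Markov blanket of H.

{C, D, E, F, G, J, K, L, M, N, P, S}

Recall MB(v) = parents ∪ children ∪ spouses, where spouses are the other parents of v's children.
Pa(H) = {D, E, F}.
Children of H: M, N, S.
Parents of each child, excluding H:
  M's other parents are C, D, E, K.
  N also has parents F, J, K, L.
  S also has parents C, F, G, K, L, M, P.
So the Markov blanket of H is {C, D, E, F, G, J, K, L, M, N, P, S}.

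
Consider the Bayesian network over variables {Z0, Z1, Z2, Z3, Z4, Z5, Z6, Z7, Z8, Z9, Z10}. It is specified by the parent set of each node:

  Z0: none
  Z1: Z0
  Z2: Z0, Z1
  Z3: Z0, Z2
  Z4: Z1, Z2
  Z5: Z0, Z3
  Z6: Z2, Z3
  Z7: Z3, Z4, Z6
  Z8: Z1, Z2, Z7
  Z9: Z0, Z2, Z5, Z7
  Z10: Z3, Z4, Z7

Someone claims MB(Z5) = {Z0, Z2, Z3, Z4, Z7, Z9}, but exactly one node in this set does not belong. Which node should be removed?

A node's Markov blanket = Pa ∪ Ch ∪ (parents of Ch other than the node itself).
Z5 has parents Z0, Z3.
Ch(Z5) = {Z9}.
Other parents of Z5's children:
  Z9: Z0, Z2, Z7
MB(Z5) = {Z0, Z2, Z3, Z7, Z9}.
Z4 is neither a parent, child, nor co-parent of Z5, so it does not belong.

Z4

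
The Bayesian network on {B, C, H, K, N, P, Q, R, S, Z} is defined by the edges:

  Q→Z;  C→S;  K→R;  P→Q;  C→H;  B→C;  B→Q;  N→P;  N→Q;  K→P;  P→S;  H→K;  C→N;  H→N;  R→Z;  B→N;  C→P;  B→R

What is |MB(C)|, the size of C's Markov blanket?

6

Recall MB(v) = parents ∪ children ∪ spouses, where spouses are the other parents of v's children.
C has children H, N, P, S.
C has parent B.
For each child, the remaining parents (spouses of C):
  H: —
  N: B, H
  P: K, N
  S: P
MB(C) = {B, H, K, N, P, S}, which has 6 nodes.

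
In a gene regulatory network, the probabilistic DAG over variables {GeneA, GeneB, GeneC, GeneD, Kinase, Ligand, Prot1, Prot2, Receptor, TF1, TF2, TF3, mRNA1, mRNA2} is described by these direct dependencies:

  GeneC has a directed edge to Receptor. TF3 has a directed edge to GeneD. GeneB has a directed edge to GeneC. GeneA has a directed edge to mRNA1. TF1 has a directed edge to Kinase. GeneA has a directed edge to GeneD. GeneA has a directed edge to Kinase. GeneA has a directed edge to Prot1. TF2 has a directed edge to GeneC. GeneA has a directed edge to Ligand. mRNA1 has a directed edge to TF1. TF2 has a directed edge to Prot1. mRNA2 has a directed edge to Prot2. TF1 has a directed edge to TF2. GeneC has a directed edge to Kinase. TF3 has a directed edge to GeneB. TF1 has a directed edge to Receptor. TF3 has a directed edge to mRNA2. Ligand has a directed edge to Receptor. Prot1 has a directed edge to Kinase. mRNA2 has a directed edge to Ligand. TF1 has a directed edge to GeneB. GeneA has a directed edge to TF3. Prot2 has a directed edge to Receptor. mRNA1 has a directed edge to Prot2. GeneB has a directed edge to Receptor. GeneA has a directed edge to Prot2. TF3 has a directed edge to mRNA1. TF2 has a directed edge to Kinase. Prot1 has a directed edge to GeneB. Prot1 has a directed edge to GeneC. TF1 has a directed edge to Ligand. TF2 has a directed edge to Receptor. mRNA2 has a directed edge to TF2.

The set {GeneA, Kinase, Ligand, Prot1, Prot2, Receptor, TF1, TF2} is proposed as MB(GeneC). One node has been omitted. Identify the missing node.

GeneB

GeneC has children Kinase, Receptor.
GeneC has parents GeneB, Prot1, TF2.
Other parents of GeneC's children:
  parents(Kinase) \ {GeneC} = {GeneA, Prot1, TF1, TF2}.
  Receptor also has parents GeneB, Ligand, Prot2, TF1, TF2.
MB(GeneC) = {GeneA, GeneB, Kinase, Ligand, Prot1, Prot2, Receptor, TF1, TF2}.
Comparing with the claimed set, GeneB is missing.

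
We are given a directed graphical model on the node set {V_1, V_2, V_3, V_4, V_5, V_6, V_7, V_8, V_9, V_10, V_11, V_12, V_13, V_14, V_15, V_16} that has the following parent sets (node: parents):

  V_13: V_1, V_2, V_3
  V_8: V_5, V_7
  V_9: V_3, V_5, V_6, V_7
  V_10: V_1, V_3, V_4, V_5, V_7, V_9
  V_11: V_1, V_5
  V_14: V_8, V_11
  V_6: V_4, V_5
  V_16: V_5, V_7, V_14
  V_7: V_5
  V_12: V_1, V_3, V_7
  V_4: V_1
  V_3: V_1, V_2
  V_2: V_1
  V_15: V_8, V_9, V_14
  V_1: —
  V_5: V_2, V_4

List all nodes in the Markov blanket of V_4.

V_4's parents: V_1.
Children of V_4: V_5, V_6, V_10.
Parents of each child, excluding V_4:
  V_5's other parent is V_2.
  V_6 also has parent V_5.
  V_10 also has parents V_1, V_3, V_5, V_7, V_9.
MB(V_4) = {V_1, V_2, V_3, V_5, V_6, V_7, V_9, V_10}.

{V_1, V_2, V_3, V_5, V_6, V_7, V_9, V_10}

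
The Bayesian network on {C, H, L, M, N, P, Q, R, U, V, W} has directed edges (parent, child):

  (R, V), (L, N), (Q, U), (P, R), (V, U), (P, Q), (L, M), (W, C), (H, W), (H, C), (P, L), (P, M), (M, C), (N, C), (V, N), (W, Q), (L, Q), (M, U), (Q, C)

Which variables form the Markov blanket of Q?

{C, H, L, M, N, P, U, V, W}

Q has parents L, P, W.
Children of Q: C, U.
Co-parents of Q (other parents of its children):
  U's other parents are M, V.
  parents(C) \ {Q} = {H, M, N, W}.
Union: {L, P, W} ∪ {C, U} ∪ {H, M, N, V, W} = {C, H, L, M, N, P, U, V, W}.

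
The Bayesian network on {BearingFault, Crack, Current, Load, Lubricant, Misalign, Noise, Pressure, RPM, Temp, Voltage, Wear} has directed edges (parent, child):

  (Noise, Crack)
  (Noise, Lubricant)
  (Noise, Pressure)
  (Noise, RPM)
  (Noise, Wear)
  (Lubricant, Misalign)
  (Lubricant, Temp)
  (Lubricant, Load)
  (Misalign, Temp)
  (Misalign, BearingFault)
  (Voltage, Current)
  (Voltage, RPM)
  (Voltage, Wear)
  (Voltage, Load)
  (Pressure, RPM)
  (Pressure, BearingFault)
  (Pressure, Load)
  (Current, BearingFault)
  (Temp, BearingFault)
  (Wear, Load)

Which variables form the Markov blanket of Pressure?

Pressure has parent Noise.
Pressure's children: BearingFault, Load, RPM.
For each child, the remaining parents (spouses of Pressure):
  RPM's other parents are Noise, Voltage.
  BearingFault also has parents Current, Misalign, Temp.
  parents(Load) \ {Pressure} = {Lubricant, Voltage, Wear}.
Union: {Noise} ∪ {BearingFault, Load, RPM} ∪ {Current, Lubricant, Misalign, Noise, Temp, Voltage, Wear} = {BearingFault, Current, Load, Lubricant, Misalign, Noise, RPM, Temp, Voltage, Wear}.

{BearingFault, Current, Load, Lubricant, Misalign, Noise, RPM, Temp, Voltage, Wear}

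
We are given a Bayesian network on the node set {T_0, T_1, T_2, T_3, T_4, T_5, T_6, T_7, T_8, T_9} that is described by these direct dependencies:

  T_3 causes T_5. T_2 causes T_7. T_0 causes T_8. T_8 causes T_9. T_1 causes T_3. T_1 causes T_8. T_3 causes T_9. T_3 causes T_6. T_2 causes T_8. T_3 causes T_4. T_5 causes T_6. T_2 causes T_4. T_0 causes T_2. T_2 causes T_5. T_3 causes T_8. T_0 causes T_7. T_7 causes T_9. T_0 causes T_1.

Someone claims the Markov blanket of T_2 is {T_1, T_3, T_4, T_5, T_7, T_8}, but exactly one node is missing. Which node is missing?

By definition, MB(T_2) is built from T_2's parents, T_2's children, and the co-parents of T_2.
T_2's parents: T_0.
Children of T_2: T_4, T_5, T_7, T_8.
Parents of each child, excluding T_2:
  parents(T_4) \ {T_2} = {T_3}.
  T_5 also has parent T_3.
  T_7's other parent is T_0.
  T_8 also has parents T_0, T_1, T_3.
MB(T_2) = {T_0, T_1, T_3, T_4, T_5, T_7, T_8}.
Comparing with the claimed set, T_0 is missing.

T_0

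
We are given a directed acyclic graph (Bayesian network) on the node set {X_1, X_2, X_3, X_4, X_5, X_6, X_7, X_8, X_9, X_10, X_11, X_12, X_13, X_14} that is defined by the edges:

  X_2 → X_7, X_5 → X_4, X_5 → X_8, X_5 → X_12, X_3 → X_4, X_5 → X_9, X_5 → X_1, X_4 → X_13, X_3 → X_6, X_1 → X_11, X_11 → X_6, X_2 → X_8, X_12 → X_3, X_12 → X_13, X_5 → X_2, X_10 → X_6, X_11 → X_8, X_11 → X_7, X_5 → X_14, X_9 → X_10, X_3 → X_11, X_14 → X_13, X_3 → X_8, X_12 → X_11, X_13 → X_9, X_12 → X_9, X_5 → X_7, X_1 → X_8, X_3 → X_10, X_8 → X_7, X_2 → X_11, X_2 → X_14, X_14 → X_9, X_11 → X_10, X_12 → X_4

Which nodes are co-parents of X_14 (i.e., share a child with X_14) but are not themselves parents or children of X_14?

{X_4, X_12}

Children of X_14: X_9, X_13.
  X_13 also has parents X_4, X_12.
  X_9's other parents are X_5, X_12, X_13.
Excluding nodes already adjacent to X_14 (X_2, X_5, X_9, X_13), the co-parent-only contribution is {X_4, X_12}.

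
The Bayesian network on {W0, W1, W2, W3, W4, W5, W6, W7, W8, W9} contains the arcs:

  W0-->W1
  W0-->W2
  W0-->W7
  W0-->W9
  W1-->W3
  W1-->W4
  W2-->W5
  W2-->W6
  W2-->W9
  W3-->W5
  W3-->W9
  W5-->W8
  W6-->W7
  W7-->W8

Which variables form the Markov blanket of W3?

By definition, MB(W3) is built from W3's parents, W3's children, and the co-parents of W3.
W3's children: W5, W9.
Pa(W3) = {W1}.
For each child, the remaining parents (spouses of W3):
  W5 also has parent W2.
  parents(W9) \ {W3} = {W0, W2}.
Union: {W1} ∪ {W5, W9} ∪ {W0, W2} = {W0, W1, W2, W5, W9}.

{W0, W1, W2, W5, W9}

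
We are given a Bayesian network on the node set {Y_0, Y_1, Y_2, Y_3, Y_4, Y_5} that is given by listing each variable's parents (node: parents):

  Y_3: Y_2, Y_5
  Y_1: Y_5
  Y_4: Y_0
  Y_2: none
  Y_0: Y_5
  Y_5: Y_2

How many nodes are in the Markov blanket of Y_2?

A node's Markov blanket = Pa ∪ Ch ∪ (parents of Ch other than the node itself).
Pa(Y_2) = {}.
Y_2 has children Y_3, Y_5.
Other parents of Y_2's children:
  Y_5: no additional parents.
  Y_3's other parent is Y_5.
MB(Y_2) = {Y_3, Y_5}, which has 2 nodes.

2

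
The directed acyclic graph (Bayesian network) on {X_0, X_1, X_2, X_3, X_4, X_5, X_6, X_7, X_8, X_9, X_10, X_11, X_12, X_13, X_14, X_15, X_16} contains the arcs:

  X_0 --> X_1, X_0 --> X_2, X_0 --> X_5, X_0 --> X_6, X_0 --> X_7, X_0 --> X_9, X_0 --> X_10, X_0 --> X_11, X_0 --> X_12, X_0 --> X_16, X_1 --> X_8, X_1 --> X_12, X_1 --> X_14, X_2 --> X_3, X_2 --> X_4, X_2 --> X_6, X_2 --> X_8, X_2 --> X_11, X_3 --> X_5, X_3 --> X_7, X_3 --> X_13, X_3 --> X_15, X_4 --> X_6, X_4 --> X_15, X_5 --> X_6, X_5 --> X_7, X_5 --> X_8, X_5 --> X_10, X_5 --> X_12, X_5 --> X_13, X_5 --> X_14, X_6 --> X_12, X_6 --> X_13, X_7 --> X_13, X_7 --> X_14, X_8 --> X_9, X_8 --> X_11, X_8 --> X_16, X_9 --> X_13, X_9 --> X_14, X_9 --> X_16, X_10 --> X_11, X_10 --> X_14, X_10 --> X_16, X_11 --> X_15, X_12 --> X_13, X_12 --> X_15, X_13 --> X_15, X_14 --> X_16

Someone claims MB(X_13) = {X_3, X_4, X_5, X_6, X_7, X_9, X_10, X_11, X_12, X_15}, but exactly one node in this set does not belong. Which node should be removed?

X_13 has parents X_3, X_5, X_6, X_7, X_9, X_12.
Children of X_13: X_15.
For each child, the remaining parents (spouses of X_13):
  X_15's other parents are X_3, X_4, X_11, X_12.
MB(X_13) = {X_3, X_4, X_5, X_6, X_7, X_9, X_11, X_12, X_15}.
X_10 is neither a parent, child, nor co-parent of X_13, so it does not belong.

X_10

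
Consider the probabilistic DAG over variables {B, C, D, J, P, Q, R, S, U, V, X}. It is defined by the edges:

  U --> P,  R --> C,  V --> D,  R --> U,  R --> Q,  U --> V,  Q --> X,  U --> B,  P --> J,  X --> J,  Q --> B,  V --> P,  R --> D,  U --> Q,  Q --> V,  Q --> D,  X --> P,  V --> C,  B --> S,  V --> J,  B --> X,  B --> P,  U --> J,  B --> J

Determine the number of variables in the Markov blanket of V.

V's children: C, D, J, P.
V has parents Q, U.
Other parents of V's children:
  D's other parents are Q, R.
  parents(C) \ {V} = {R}.
  parents(P) \ {V} = {B, U, X}.
  parents(J) \ {V} = {B, P, U, X}.
MB(V) = {B, C, D, J, P, Q, R, U, X}, which has 9 nodes.

9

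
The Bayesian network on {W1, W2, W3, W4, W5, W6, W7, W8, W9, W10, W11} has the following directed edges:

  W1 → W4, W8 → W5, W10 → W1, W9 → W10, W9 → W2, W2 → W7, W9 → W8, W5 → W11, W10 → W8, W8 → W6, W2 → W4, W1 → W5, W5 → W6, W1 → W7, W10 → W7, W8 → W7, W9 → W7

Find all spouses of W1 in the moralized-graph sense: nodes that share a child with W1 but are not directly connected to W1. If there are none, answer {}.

Children of W1: W4, W5, W7.
  W4's other parent is W2.
  W5's other parent is W8.
  W7's other parents are W2, W8, W9, W10.
Excluding nodes already adjacent to W1 (W4, W5, W7, W10), the co-parent-only contribution is {W2, W8, W9}.

{W2, W8, W9}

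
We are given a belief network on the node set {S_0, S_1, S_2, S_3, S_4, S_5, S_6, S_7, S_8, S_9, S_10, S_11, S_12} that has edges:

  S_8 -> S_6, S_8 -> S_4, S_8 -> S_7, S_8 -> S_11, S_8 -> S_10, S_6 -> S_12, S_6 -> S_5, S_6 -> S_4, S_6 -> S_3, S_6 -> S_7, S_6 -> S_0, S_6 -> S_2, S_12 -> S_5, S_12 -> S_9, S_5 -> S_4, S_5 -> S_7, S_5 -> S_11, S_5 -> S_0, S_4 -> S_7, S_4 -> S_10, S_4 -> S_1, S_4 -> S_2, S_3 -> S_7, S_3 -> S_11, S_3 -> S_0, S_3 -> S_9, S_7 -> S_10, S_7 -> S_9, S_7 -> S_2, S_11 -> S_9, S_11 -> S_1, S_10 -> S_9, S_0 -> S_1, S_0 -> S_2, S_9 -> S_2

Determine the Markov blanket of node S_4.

Parents of S_4: S_5, S_6, S_8.
Ch(S_4) = {S_1, S_2, S_7, S_10}.
Parents of each child, excluding S_4:
  S_7's other parents are S_3, S_5, S_6, S_8.
  S_10's other parents are S_7, S_8.
  parents(S_1) \ {S_4} = {S_0, S_11}.
  parents(S_2) \ {S_4} = {S_0, S_6, S_7, S_9}.
MB(S_4) = {S_0, S_1, S_2, S_3, S_5, S_6, S_7, S_8, S_9, S_10, S_11}.

{S_0, S_1, S_2, S_3, S_5, S_6, S_7, S_8, S_9, S_10, S_11}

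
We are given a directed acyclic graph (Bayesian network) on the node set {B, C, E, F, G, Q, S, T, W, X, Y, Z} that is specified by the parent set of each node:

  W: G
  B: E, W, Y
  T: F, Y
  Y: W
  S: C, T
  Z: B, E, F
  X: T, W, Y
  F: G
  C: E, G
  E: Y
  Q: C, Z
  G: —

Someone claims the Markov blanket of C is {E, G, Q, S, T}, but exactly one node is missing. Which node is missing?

By definition, MB(C) is built from C's parents, C's children, and the co-parents of C.
Pa(C) = {E, G}.
C's children: Q, S.
Co-parents of C (other parents of its children):
  S: T
  Q: Z
MB(C) = {E, G, Q, S, T, Z}.
Comparing with the claimed set, Z is missing.

Z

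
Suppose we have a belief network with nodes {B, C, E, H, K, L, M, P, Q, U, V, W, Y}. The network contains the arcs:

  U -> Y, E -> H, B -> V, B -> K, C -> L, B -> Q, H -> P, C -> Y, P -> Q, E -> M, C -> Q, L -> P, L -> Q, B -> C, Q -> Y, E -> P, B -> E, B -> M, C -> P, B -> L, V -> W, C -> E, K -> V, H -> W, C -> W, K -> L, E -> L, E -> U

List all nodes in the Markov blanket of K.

{B, C, E, L, V}

By definition, MB(K) is built from K's parents, K's children, and the co-parents of K.
Pa(K) = {B}.
Children of K: L, V.
Parents of each child, excluding K:
  L also has parents B, C, E.
  V also has parent B.
MB(K) = {B, C, E, L, V}.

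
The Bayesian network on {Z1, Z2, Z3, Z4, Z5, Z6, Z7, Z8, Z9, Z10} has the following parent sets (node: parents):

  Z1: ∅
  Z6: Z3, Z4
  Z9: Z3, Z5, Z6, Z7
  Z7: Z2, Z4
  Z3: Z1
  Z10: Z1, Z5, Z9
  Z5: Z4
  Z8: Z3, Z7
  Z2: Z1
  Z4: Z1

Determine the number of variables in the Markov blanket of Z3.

7

Z3's parents: Z1.
Z3 has children Z6, Z8, Z9.
Other parents of Z3's children:
  parents(Z6) \ {Z3} = {Z4}.
  Z8's other parent is Z7.
  Z9 also has parents Z5, Z6, Z7.
MB(Z3) = {Z1, Z4, Z5, Z6, Z7, Z8, Z9}, which has 7 nodes.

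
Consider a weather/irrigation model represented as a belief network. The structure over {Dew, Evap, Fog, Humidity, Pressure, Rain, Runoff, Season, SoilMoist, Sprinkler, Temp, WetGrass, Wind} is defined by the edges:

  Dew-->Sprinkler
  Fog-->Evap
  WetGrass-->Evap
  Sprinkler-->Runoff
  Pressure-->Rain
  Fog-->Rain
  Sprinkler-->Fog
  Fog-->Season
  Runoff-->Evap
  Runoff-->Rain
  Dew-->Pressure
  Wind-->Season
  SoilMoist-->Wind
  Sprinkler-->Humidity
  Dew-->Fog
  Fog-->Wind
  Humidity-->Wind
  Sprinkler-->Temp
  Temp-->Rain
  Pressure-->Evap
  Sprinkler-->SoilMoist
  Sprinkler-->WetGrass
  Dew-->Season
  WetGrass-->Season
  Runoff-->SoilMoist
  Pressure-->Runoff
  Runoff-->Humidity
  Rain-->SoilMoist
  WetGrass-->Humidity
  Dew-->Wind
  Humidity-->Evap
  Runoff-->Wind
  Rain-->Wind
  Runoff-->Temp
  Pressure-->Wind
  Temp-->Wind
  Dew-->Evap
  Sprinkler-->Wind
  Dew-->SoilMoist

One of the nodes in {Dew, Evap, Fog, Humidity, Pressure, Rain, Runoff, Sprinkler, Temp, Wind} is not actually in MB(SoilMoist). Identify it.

Evap

A node's Markov blanket = Pa ∪ Ch ∪ (parents of Ch other than the node itself).
SoilMoist's parents: Dew, Rain, Runoff, Sprinkler.
Ch(SoilMoist) = {Wind}.
Other parents of SoilMoist's children:
  Wind: Dew, Fog, Humidity, Pressure, Rain, Runoff, Sprinkler, Temp
MB(SoilMoist) = {Dew, Fog, Humidity, Pressure, Rain, Runoff, Sprinkler, Temp, Wind}.
Evap is neither a parent, child, nor co-parent of SoilMoist, so it does not belong.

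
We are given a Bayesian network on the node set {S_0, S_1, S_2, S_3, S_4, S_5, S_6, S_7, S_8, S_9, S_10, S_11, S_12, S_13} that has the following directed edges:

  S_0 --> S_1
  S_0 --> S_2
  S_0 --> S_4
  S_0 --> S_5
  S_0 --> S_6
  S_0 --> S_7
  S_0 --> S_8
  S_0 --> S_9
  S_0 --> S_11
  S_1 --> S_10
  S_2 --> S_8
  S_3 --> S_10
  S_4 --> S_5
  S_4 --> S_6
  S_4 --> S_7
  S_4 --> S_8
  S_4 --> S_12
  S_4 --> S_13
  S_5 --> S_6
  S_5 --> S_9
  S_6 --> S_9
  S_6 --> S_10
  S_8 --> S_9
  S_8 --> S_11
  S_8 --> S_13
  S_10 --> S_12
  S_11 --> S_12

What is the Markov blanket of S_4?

{S_0, S_2, S_5, S_6, S_7, S_8, S_10, S_11, S_12, S_13}

By definition, MB(S_4) is built from S_4's parents, S_4's children, and the co-parents of S_4.
Parents of S_4: S_0.
S_4's children: S_5, S_6, S_7, S_8, S_12, S_13.
Co-parents of S_4 (other parents of its children):
  S_5: S_0
  S_6: S_0, S_5
  S_7: S_0
  S_8: S_0, S_2
  S_12: S_10, S_11
  S_13: S_8
MB(S_4) = {S_0, S_2, S_5, S_6, S_7, S_8, S_10, S_11, S_12, S_13}.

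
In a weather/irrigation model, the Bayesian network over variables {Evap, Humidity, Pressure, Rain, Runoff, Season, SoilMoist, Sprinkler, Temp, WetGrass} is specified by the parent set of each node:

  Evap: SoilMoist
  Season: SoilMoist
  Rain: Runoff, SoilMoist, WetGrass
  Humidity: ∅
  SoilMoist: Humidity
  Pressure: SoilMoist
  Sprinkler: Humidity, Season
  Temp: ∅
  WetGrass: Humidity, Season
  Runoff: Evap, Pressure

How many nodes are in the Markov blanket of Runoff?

By definition, MB(Runoff) is built from Runoff's parents, Runoff's children, and the co-parents of Runoff.
Runoff's parents: Evap, Pressure.
Ch(Runoff) = {Rain}.
Co-parents of Runoff (other parents of its children):
  Rain's other parents are SoilMoist, WetGrass.
MB(Runoff) = {Evap, Pressure, Rain, SoilMoist, WetGrass}, which has 5 nodes.

5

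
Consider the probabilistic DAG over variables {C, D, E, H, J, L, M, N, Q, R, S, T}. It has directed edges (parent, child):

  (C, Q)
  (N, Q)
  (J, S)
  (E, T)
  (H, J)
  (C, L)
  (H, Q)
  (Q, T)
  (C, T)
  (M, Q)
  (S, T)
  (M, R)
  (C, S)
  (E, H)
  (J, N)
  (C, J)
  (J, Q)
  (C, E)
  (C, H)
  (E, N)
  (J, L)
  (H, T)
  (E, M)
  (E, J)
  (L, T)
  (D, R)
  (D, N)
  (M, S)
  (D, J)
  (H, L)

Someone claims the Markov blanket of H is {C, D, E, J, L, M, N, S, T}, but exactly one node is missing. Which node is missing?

Q

By definition, MB(H) is built from H's parents, H's children, and the co-parents of H.
Ch(H) = {J, L, Q, T}.
Pa(H) = {C, E}.
Co-parents of H (other parents of its children):
  J's other parents are C, D, E.
  parents(L) \ {H} = {C, J}.
  parents(Q) \ {H} = {C, J, M, N}.
  T also has parents C, E, L, Q, S.
MB(H) = {C, D, E, J, L, M, N, Q, S, T}.
Comparing with the claimed set, Q is missing.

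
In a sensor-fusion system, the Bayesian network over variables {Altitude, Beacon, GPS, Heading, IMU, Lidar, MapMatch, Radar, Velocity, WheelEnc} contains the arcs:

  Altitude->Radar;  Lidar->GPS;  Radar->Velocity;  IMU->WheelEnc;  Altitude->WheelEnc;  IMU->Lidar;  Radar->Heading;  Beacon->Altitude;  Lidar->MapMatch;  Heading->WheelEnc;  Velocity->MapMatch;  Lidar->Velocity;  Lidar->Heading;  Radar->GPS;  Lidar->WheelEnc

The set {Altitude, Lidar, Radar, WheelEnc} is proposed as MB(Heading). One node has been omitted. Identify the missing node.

IMU

A node's Markov blanket = Pa ∪ Ch ∪ (parents of Ch other than the node itself).
Parents of Heading: Lidar, Radar.
Ch(Heading) = {WheelEnc}.
Co-parents of Heading (other parents of its children):
  WheelEnc also has parents Altitude, IMU, Lidar.
MB(Heading) = {Altitude, IMU, Lidar, Radar, WheelEnc}.
Comparing with the claimed set, IMU is missing.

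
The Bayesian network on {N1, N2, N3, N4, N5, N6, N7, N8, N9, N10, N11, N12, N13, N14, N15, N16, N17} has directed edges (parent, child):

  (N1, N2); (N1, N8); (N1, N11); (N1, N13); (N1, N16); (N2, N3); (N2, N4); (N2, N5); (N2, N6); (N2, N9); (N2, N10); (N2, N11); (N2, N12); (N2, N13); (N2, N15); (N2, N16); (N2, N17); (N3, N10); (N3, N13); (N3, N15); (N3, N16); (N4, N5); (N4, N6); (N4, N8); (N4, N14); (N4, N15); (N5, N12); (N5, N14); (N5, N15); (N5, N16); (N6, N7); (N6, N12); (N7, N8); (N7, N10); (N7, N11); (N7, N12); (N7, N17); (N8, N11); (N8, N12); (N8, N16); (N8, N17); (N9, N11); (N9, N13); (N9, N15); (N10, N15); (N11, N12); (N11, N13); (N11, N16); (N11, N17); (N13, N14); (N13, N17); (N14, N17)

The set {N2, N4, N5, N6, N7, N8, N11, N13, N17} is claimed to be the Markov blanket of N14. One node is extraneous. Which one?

N6

Pa(N14) = {N4, N5, N13}.
Children of N14: N17.
For each child, the remaining parents (spouses of N14):
  N17: N2, N7, N8, N11, N13
MB(N14) = {N2, N4, N5, N7, N8, N11, N13, N17}.
N6 is neither a parent, child, nor co-parent of N14, so it does not belong.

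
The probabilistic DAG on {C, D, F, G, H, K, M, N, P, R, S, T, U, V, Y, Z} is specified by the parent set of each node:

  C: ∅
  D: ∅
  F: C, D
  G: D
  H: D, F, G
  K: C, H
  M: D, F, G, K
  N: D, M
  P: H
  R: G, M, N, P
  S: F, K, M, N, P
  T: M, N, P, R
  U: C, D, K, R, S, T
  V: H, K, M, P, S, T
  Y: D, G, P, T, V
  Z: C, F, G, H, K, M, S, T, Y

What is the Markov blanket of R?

Pa(R) = {G, M, N, P}.
R has children T, U.
Parents of each child, excluding R:
  parents(T) \ {R} = {M, N, P}.
  U also has parents C, D, K, S, T.
Taking the union gives {C, D, G, K, M, N, P, S, T, U}.

{C, D, G, K, M, N, P, S, T, U}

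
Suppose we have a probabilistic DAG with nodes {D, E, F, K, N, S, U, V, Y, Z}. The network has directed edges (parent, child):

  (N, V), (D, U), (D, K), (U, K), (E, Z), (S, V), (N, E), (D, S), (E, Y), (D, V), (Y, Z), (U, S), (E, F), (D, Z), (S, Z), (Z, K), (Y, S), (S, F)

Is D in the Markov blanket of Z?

D is a parent of Z.
So D ∈ MB(Z).

Yes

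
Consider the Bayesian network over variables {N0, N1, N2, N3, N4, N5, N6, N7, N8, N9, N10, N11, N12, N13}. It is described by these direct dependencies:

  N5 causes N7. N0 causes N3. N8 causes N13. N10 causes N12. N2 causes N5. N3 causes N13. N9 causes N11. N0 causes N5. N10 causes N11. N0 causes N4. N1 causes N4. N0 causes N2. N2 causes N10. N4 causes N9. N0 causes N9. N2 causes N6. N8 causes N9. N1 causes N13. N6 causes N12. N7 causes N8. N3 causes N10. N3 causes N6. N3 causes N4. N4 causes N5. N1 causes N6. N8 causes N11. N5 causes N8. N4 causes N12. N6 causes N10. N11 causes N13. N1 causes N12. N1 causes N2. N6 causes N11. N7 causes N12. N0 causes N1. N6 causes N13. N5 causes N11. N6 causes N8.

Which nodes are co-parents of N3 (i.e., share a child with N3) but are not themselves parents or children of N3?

{N1, N2, N8, N11}

Children of N3: N4, N6, N10, N13.
  N4's other parents are N0, N1.
  N6 also has parents N1, N2.
  parents(N10) \ {N3} = {N2, N6}.
  N13 also has parents N1, N6, N8, N11.
Excluding nodes already adjacent to N3 (N0, N4, N6, N10, N13), the co-parent-only contribution is {N1, N2, N8, N11}.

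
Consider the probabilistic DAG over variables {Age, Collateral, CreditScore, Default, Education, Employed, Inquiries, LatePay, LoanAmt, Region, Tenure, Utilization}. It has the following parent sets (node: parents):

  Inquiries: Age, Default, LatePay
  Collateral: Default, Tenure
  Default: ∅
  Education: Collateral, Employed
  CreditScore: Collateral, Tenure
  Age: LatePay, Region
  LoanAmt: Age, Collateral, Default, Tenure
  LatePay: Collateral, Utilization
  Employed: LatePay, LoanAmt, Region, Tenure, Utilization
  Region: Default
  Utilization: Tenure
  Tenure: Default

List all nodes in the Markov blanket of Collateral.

{Age, CreditScore, Default, Education, Employed, LatePay, LoanAmt, Tenure, Utilization}

Pa(Collateral) = {Default, Tenure}.
Children of Collateral: CreditScore, Education, LatePay, LoanAmt.
Other parents of Collateral's children:
  LatePay: Utilization
  CreditScore: Tenure
  LoanAmt: Age, Default, Tenure
  Education: Employed
Union: {Default, Tenure} ∪ {CreditScore, Education, LatePay, LoanAmt} ∪ {Age, Default, Employed, Tenure, Utilization} = {Age, CreditScore, Default, Education, Employed, LatePay, LoanAmt, Tenure, Utilization}.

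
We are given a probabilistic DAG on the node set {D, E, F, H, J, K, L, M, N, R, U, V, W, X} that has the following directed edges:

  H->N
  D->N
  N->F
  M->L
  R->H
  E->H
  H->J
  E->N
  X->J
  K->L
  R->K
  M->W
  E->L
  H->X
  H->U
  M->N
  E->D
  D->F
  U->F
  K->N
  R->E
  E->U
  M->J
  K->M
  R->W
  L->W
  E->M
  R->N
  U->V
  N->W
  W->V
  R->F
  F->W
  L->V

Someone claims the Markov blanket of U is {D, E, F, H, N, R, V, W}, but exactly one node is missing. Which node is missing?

L

U's children: F, V.
Parents of U: E, H.
Parents of each child, excluding U:
  F's other parents are D, N, R.
  V's other parents are L, W.
MB(U) = {D, E, F, H, L, N, R, V, W}.
Comparing with the claimed set, L is missing.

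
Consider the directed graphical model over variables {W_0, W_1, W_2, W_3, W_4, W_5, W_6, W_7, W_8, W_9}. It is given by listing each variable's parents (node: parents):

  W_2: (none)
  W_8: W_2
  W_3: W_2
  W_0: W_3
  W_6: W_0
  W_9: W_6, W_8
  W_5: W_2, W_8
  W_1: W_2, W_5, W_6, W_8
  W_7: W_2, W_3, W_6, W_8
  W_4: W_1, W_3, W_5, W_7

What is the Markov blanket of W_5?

By definition, MB(W_5) is built from W_5's parents, W_5's children, and the co-parents of W_5.
W_5 has parents W_2, W_8.
W_5 has children W_1, W_4.
Parents of each child, excluding W_5:
  W_1's other parents are W_2, W_6, W_8.
  W_4's other parents are W_1, W_3, W_7.
MB(W_5) = {W_1, W_2, W_3, W_4, W_6, W_7, W_8}.

{W_1, W_2, W_3, W_4, W_6, W_7, W_8}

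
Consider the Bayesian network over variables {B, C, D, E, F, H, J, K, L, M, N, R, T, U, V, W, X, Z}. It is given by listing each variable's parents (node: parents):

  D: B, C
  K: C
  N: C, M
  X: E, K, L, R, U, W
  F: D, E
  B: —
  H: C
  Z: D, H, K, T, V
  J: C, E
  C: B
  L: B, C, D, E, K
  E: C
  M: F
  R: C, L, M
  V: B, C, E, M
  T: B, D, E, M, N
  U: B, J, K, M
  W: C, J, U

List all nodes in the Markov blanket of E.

{B, C, D, F, J, K, L, M, N, R, T, U, V, W, X}

By definition, MB(E) is built from E's parents, E's children, and the co-parents of E.
Pa(E) = {C}.
Children of E: F, J, L, T, V, X.
Parents of each child, excluding E:
  parents(F) \ {E} = {D}.
  parents(J) \ {E} = {C}.
  L's other parents are B, C, D, K.
  parents(T) \ {E} = {B, D, M, N}.
  parents(V) \ {E} = {B, C, M}.
  X's other parents are K, L, R, U, W.
Union: {C} ∪ {F, J, L, T, V, X} ∪ {B, C, D, K, L, M, N, R, U, W} = {B, C, D, F, J, K, L, M, N, R, T, U, V, W, X}.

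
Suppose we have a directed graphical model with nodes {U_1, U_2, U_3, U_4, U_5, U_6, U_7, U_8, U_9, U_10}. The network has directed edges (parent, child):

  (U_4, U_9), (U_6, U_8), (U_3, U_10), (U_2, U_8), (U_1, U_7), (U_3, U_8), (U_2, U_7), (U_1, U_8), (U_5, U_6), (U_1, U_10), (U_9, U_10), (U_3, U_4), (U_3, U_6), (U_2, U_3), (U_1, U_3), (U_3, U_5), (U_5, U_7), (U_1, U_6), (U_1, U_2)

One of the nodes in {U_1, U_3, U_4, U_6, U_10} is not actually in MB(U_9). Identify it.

By definition, MB(U_9) is built from U_9's parents, U_9's children, and the co-parents of U_9.
U_9's children: U_10.
U_9's parents: U_4.
Parents of each child, excluding U_9:
  U_10: U_1, U_3
MB(U_9) = {U_1, U_3, U_4, U_10}.
U_6 is neither a parent, child, nor co-parent of U_9, so it does not belong.

U_6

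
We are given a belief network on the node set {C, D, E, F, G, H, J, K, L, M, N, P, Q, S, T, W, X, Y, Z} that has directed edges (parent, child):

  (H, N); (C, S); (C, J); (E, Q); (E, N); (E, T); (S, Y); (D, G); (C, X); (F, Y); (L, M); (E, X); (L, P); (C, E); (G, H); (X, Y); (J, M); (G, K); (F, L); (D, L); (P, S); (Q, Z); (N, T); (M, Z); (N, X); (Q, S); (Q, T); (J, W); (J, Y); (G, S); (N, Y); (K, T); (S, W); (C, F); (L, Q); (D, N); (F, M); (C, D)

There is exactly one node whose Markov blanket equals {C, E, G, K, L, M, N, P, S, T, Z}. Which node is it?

Q

The target node must have every member of {C, E, G, K, L, M, N, P, S, T, Z} as a parent, child, or co-parent, and no others.
Parents of Q: E, L; children: S, T, Z; co-parents: C, E, G, K, M, N, P.
These exactly cover the given set, so the node is Q.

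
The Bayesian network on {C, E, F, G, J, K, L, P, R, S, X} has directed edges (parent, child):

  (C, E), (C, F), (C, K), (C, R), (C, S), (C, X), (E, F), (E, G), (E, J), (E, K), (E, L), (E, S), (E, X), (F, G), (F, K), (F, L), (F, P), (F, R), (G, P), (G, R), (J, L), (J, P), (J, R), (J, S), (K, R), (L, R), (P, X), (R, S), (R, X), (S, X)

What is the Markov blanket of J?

{C, E, F, G, K, L, P, R, S}

J's parents: E.
Ch(J) = {L, P, R, S}.
Parents of each child, excluding J:
  L's other parents are E, F.
  P's other parents are F, G.
  parents(R) \ {J} = {C, F, G, K, L}.
  parents(S) \ {J} = {C, E, R}.
Taking the union gives {C, E, F, G, K, L, P, R, S}.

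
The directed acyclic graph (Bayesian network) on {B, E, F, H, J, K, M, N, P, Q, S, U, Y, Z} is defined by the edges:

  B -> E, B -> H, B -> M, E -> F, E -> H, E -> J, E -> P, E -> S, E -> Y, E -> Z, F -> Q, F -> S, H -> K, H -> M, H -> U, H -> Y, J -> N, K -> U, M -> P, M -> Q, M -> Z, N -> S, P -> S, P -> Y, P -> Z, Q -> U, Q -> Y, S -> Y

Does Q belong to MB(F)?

Yes

Q is a child of F.
So Q ∈ MB(F).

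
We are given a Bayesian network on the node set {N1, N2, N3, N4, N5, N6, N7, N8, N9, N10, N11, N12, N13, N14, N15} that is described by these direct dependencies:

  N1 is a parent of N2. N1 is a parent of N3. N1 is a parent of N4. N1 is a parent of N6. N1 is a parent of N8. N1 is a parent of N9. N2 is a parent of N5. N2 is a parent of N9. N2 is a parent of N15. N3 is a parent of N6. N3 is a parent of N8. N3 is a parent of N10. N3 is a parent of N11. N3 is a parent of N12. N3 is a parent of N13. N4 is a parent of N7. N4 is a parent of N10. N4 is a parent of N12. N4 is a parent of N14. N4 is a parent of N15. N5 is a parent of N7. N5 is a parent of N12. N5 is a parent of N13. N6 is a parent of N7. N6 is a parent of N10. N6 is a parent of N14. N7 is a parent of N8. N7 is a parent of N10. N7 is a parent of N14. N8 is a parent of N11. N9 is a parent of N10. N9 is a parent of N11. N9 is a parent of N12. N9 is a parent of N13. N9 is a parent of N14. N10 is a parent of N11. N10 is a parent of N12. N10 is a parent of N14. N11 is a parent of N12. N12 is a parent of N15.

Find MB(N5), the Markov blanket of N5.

By definition, MB(N5) is built from N5's parents, N5's children, and the co-parents of N5.
Parents of N5: N2.
N5's children: N7, N12, N13.
Parents of each child, excluding N5:
  N7's other parents are N4, N6.
  N12's other parents are N3, N4, N9, N10, N11.
  N13's other parents are N3, N9.
So the Markov blanket of N5 is {N2, N3, N4, N6, N7, N9, N10, N11, N12, N13}.

{N2, N3, N4, N6, N7, N9, N10, N11, N12, N13}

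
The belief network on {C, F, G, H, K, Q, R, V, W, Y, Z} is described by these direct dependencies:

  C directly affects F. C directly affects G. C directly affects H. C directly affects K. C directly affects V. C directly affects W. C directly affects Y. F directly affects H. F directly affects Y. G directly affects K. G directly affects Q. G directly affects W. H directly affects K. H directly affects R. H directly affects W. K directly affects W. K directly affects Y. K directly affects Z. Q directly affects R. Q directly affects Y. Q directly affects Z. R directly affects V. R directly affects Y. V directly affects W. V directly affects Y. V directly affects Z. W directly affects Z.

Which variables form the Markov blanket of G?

{C, H, K, Q, V, W}

A node's Markov blanket = Pa ∪ Ch ∪ (parents of Ch other than the node itself).
G has children K, Q, W.
Pa(G) = {C}.
For each child, the remaining parents (spouses of G):
  K's other parents are C, H.
  Q: no additional parents.
  W also has parents C, H, K, V.
MB(G) = {C, H, K, Q, V, W}.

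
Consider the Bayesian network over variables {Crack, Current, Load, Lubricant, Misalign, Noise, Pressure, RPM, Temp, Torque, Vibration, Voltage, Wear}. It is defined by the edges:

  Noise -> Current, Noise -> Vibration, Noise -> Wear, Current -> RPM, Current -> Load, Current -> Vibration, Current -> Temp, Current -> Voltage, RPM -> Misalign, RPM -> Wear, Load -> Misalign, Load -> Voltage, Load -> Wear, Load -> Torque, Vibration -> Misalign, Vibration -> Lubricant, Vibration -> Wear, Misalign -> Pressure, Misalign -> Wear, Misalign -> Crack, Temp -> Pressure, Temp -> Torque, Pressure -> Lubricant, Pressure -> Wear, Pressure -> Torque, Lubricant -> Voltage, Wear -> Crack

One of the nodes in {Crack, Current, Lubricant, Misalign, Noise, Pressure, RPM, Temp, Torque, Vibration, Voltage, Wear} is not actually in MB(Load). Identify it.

Crack

Load's children: Misalign, Torque, Voltage, Wear.
Load has parent Current.
Parents of each child, excluding Load:
  Misalign: RPM, Vibration
  Voltage: Current, Lubricant
  Wear: Misalign, Noise, Pressure, RPM, Vibration
  Torque: Pressure, Temp
MB(Load) = {Current, Lubricant, Misalign, Noise, Pressure, RPM, Temp, Torque, Vibration, Voltage, Wear}.
Crack is neither a parent, child, nor co-parent of Load, so it does not belong.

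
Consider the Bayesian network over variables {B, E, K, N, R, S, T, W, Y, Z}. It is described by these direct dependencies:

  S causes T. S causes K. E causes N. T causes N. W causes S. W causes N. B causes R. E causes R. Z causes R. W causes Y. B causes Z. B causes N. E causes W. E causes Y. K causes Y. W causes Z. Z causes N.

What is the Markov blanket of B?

By definition, MB(B) is built from B's parents, B's children, and the co-parents of B.
Pa(B) = {}.
Children of B: N, R, Z.
Other parents of B's children:
  Z also has parent W.
  R also has parents E, Z.
  N's other parents are E, T, W, Z.
MB(B) = {E, N, R, T, W, Z}.

{E, N, R, T, W, Z}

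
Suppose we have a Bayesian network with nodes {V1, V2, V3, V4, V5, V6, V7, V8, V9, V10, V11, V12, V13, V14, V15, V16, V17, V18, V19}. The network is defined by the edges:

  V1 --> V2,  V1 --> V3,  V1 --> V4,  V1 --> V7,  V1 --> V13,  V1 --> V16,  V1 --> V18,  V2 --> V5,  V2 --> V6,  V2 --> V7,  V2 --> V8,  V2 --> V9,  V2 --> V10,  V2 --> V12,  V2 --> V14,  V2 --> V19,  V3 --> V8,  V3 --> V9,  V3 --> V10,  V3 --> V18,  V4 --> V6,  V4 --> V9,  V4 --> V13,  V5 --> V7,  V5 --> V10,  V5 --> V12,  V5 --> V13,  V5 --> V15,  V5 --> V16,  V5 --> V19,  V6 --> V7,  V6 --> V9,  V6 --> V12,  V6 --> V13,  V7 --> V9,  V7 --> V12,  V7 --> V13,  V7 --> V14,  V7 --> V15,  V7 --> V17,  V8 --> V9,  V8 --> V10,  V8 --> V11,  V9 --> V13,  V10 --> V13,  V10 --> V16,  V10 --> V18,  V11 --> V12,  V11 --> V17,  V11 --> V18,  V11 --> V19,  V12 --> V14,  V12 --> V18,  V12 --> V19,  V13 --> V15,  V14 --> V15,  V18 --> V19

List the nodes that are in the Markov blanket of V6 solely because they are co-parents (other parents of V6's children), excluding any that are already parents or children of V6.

{V1, V3, V5, V8, V10, V11}

Children of V6: V7, V9, V12, V13.
  parents(V7) \ {V6} = {V1, V2, V5}.
  V9 also has parents V2, V3, V4, V7, V8.
  V12's other parents are V2, V5, V7, V11.
  V13 also has parents V1, V4, V5, V7, V9, V10.
Excluding nodes already adjacent to V6 (V2, V4, V7, V9, V12, V13), the co-parent-only contribution is {V1, V3, V5, V8, V10, V11}.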